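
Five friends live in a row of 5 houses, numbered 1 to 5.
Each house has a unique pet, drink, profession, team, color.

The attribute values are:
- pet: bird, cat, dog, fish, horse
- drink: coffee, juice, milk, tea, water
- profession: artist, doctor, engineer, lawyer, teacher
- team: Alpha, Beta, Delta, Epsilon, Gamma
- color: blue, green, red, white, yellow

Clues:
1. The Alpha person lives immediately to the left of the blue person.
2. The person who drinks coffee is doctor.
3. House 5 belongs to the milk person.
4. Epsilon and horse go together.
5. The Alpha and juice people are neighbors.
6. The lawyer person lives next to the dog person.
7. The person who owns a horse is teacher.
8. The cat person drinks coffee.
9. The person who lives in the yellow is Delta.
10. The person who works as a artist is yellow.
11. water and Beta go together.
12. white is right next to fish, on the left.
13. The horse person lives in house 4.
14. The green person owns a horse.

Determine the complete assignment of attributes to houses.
Solution:

House | Pet | Drink | Profession | Team | Color
-----------------------------------------------
  1   | cat | coffee | doctor | Alpha | white
  2   | fish | juice | lawyer | Gamma | blue
  3   | dog | water | engineer | Beta | red
  4   | horse | tea | teacher | Epsilon | green
  5   | bird | milk | artist | Delta | yellow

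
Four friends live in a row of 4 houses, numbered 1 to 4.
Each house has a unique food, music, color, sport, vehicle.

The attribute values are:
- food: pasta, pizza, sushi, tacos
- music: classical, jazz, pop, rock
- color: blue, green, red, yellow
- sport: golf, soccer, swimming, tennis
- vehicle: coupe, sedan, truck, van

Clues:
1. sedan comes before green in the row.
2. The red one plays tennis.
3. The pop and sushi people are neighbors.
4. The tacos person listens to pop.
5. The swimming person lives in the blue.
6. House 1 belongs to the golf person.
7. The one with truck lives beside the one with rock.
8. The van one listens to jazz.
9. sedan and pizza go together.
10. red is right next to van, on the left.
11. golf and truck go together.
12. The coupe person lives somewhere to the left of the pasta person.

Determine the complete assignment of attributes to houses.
Solution:

House | Food | Music | Color | Sport | Vehicle
----------------------------------------------
  1   | tacos | pop | yellow | golf | truck
  2   | sushi | rock | blue | swimming | coupe
  3   | pizza | classical | red | tennis | sedan
  4   | pasta | jazz | green | soccer | van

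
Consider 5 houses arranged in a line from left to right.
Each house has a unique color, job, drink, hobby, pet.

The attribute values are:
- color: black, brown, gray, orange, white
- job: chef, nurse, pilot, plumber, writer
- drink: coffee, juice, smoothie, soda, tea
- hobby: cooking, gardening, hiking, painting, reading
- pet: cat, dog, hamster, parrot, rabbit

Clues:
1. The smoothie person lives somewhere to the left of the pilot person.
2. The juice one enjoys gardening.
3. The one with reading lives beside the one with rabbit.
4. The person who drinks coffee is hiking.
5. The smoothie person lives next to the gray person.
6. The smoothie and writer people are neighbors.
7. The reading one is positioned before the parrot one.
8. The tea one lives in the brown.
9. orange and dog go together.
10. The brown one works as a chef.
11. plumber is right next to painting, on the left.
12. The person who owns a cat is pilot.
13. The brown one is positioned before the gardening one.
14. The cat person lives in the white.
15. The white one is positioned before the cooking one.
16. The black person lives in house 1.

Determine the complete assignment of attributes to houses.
Solution:

House | Color | Job | Drink | Hobby | Pet
-----------------------------------------
  1   | black | plumber | smoothie | reading | hamster
  2   | gray | writer | soda | painting | rabbit
  3   | white | pilot | coffee | hiking | cat
  4   | brown | chef | tea | cooking | parrot
  5   | orange | nurse | juice | gardening | dog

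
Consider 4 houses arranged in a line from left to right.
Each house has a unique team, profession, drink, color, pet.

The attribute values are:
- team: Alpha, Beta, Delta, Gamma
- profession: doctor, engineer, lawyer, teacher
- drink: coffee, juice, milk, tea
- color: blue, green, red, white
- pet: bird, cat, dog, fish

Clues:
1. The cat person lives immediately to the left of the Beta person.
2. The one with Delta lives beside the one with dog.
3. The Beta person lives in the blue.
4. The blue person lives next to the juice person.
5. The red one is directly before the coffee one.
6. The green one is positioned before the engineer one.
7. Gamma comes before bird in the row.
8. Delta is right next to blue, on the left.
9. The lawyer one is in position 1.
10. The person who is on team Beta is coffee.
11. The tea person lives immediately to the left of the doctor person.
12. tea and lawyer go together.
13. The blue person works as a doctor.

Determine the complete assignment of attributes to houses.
Solution:

House | Team | Profession | Drink | Color | Pet
-----------------------------------------------
  1   | Delta | lawyer | tea | red | cat
  2   | Beta | doctor | coffee | blue | dog
  3   | Gamma | teacher | juice | green | fish
  4   | Alpha | engineer | milk | white | bird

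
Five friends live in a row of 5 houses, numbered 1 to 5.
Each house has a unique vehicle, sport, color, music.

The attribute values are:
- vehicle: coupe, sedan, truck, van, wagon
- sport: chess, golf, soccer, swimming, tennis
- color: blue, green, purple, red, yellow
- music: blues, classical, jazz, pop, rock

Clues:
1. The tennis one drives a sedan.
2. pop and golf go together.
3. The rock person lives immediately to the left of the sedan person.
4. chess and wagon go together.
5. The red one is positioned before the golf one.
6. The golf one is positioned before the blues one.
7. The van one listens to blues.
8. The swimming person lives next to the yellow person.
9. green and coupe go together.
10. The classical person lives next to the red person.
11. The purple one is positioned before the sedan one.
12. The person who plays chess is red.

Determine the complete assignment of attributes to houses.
Solution:

House | Vehicle | Sport | Color | Music
---------------------------------------
  1   | truck | swimming | purple | rock
  2   | sedan | tennis | yellow | classical
  3   | wagon | chess | red | jazz
  4   | coupe | golf | green | pop
  5   | van | soccer | blue | blues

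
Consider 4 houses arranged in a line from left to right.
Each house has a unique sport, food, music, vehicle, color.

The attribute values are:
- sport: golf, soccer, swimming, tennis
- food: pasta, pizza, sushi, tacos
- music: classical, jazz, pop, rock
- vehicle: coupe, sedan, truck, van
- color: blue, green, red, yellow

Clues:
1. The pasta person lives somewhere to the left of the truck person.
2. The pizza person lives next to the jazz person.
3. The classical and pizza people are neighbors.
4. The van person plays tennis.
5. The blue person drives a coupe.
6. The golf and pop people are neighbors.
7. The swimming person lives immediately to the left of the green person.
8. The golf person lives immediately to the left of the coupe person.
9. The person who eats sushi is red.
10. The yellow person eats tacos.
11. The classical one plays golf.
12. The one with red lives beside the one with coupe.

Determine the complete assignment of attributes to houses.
Solution:

House | Sport | Food | Music | Vehicle | Color
----------------------------------------------
  1   | golf | sushi | classical | sedan | red
  2   | swimming | pizza | pop | coupe | blue
  3   | tennis | pasta | jazz | van | green
  4   | soccer | tacos | rock | truck | yellow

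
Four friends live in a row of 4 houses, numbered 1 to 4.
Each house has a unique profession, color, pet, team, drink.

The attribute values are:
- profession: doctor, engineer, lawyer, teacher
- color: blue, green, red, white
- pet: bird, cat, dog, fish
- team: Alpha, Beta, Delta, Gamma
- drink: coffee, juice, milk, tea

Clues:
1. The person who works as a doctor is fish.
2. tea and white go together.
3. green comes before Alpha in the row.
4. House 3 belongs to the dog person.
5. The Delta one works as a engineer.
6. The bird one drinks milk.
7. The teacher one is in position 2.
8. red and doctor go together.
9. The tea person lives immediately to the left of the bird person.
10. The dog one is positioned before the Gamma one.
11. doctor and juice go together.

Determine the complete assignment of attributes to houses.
Solution:

House | Profession | Color | Pet | Team | Drink
-----------------------------------------------
  1   | engineer | white | cat | Delta | tea
  2   | teacher | green | bird | Beta | milk
  3   | lawyer | blue | dog | Alpha | coffee
  4   | doctor | red | fish | Gamma | juice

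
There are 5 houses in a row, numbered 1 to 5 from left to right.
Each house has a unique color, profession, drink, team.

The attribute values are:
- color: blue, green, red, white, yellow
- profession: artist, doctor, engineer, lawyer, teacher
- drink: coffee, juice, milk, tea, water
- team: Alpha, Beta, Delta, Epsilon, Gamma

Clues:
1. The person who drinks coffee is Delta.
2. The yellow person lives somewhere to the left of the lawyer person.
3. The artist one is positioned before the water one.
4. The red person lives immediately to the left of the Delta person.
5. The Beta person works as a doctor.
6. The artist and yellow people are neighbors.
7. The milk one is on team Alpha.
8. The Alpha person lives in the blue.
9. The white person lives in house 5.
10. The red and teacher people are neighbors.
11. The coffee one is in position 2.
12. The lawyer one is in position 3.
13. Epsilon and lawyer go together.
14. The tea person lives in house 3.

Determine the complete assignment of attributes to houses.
Solution:

House | Color | Profession | Drink | Team
-----------------------------------------
  1   | red | artist | juice | Gamma
  2   | yellow | teacher | coffee | Delta
  3   | green | lawyer | tea | Epsilon
  4   | blue | engineer | milk | Alpha
  5   | white | doctor | water | Beta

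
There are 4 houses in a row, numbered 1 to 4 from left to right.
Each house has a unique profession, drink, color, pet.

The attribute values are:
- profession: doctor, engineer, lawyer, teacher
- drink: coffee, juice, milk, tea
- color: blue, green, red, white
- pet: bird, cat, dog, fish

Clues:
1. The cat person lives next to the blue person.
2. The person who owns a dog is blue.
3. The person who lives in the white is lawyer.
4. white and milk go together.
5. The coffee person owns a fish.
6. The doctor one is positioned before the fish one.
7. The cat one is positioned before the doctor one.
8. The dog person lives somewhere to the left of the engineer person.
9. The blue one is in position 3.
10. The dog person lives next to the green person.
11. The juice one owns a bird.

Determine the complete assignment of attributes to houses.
Solution:

House | Profession | Drink | Color | Pet
----------------------------------------
  1   | teacher | juice | red | bird
  2   | lawyer | milk | white | cat
  3   | doctor | tea | blue | dog
  4   | engineer | coffee | green | fish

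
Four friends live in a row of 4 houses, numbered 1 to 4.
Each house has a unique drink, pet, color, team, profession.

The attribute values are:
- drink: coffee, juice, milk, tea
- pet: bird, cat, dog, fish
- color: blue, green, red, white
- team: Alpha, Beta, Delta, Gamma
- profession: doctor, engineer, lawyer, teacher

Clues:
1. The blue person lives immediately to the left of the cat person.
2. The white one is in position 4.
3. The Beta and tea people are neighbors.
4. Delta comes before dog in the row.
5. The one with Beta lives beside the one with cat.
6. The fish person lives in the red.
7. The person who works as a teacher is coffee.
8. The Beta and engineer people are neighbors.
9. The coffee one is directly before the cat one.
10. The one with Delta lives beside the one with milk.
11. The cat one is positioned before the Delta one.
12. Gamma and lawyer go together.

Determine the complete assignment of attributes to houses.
Solution:

House | Drink | Pet | Color | Team | Profession
-----------------------------------------------
  1   | coffee | bird | blue | Beta | teacher
  2   | tea | cat | green | Alpha | engineer
  3   | juice | fish | red | Delta | doctor
  4   | milk | dog | white | Gamma | lawyer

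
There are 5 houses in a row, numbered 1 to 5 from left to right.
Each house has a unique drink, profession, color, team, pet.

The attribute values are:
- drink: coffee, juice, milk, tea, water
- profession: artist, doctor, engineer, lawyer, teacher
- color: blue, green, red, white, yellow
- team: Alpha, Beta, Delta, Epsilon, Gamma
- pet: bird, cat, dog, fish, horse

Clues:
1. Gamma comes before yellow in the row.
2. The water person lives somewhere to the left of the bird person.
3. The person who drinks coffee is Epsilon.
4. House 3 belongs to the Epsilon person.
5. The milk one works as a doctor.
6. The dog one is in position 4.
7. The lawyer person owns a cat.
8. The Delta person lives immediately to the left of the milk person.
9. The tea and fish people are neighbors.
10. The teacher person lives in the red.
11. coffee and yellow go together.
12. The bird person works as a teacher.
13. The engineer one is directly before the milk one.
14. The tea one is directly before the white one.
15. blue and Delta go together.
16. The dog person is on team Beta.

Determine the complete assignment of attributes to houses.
Solution:

House | Drink | Profession | Color | Team | Pet
-----------------------------------------------
  1   | tea | engineer | blue | Delta | horse
  2   | milk | doctor | white | Gamma | fish
  3   | coffee | lawyer | yellow | Epsilon | cat
  4   | water | artist | green | Beta | dog
  5   | juice | teacher | red | Alpha | bird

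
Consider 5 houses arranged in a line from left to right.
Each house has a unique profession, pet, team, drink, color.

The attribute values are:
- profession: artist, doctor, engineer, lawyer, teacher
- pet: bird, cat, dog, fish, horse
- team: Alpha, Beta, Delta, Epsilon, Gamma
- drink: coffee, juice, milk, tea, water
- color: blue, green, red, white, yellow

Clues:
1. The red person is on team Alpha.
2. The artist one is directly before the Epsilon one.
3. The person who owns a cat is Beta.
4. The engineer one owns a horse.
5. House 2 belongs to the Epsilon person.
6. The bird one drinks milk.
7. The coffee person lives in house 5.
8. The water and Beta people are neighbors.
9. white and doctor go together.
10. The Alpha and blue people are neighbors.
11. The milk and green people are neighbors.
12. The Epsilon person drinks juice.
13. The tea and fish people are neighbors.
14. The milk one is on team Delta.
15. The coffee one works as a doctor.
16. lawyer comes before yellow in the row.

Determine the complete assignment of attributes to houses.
Solution:

House | Profession | Pet | Team | Drink | Color
-----------------------------------------------
  1   | artist | dog | Alpha | tea | red
  2   | lawyer | fish | Epsilon | juice | blue
  3   | teacher | bird | Delta | milk | yellow
  4   | engineer | horse | Gamma | water | green
  5   | doctor | cat | Beta | coffee | white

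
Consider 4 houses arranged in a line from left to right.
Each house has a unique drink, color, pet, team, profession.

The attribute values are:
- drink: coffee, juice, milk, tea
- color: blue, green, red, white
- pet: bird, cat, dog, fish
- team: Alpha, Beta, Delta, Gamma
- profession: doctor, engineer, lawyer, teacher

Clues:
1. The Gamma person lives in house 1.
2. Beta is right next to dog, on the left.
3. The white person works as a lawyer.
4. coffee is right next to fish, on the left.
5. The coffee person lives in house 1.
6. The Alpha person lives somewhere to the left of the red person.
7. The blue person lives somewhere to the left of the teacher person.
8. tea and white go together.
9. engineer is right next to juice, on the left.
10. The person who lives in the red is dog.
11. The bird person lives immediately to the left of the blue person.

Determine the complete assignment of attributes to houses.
Solution:

House | Drink | Color | Pet | Team | Profession
-----------------------------------------------
  1   | coffee | green | bird | Gamma | engineer
  2   | juice | blue | fish | Alpha | doctor
  3   | tea | white | cat | Beta | lawyer
  4   | milk | red | dog | Delta | teacher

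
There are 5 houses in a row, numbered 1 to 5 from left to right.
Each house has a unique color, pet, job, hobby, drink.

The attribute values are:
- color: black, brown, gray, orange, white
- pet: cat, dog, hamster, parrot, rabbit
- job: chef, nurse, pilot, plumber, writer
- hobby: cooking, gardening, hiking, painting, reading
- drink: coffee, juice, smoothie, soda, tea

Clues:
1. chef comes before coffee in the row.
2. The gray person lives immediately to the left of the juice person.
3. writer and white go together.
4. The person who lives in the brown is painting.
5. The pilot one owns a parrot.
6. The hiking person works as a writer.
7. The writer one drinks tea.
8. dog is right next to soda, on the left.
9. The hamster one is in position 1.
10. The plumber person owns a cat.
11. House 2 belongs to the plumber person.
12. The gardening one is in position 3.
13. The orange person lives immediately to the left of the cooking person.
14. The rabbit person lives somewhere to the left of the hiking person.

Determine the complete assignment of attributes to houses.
Solution:

House | Color | Pet | Job | Hobby | Drink
-----------------------------------------
  1   | orange | hamster | chef | reading | smoothie
  2   | gray | cat | plumber | cooking | coffee
  3   | black | rabbit | nurse | gardening | juice
  4   | white | dog | writer | hiking | tea
  5   | brown | parrot | pilot | painting | soda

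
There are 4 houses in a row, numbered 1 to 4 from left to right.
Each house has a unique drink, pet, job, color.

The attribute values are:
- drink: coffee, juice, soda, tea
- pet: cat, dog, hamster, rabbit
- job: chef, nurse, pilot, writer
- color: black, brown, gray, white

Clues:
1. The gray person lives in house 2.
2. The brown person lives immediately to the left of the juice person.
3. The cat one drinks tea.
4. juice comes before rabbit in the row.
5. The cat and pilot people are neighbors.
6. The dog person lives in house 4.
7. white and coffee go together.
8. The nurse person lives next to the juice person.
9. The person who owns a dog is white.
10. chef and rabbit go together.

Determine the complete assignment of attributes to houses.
Solution:

House | Drink | Pet | Job | Color
---------------------------------
  1   | tea | cat | nurse | brown
  2   | juice | hamster | pilot | gray
  3   | soda | rabbit | chef | black
  4   | coffee | dog | writer | white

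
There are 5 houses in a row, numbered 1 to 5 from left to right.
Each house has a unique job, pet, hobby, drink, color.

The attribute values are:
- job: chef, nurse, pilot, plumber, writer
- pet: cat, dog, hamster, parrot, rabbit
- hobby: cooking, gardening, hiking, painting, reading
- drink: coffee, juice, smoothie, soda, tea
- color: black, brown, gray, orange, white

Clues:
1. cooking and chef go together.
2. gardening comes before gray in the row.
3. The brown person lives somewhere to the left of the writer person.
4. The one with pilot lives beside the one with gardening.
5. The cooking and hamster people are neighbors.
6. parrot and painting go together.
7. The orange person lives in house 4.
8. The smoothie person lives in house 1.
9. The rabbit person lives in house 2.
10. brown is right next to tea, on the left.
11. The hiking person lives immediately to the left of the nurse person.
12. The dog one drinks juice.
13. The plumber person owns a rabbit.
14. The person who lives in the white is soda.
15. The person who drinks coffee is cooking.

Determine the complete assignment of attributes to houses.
Solution:

House | Job | Pet | Hobby | Drink | Color
-----------------------------------------
  1   | pilot | parrot | painting | smoothie | black
  2   | plumber | rabbit | gardening | soda | white
  3   | chef | cat | cooking | coffee | brown
  4   | writer | hamster | hiking | tea | orange
  5   | nurse | dog | reading | juice | gray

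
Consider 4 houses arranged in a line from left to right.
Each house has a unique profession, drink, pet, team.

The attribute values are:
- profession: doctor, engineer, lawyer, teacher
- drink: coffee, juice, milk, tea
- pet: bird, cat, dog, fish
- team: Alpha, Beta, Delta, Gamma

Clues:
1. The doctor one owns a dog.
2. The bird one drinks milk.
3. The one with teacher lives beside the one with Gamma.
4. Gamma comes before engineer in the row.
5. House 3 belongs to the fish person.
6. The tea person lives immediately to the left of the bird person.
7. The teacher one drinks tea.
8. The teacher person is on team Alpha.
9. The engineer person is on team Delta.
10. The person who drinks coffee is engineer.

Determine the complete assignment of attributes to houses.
Solution:

House | Profession | Drink | Pet | Team
---------------------------------------
  1   | teacher | tea | cat | Alpha
  2   | lawyer | milk | bird | Gamma
  3   | engineer | coffee | fish | Delta
  4   | doctor | juice | dog | Beta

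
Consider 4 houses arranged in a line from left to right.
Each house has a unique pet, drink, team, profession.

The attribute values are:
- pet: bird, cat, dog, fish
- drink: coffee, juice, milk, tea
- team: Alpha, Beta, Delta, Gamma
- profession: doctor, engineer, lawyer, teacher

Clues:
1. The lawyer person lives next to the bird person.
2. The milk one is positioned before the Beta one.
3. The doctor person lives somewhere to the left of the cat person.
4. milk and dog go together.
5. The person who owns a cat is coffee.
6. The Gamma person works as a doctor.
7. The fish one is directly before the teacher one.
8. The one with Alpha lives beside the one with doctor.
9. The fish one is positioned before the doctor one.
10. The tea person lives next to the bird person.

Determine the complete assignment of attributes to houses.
Solution:

House | Pet | Drink | Team | Profession
---------------------------------------
  1   | fish | tea | Delta | lawyer
  2   | bird | juice | Alpha | teacher
  3   | dog | milk | Gamma | doctor
  4   | cat | coffee | Beta | engineer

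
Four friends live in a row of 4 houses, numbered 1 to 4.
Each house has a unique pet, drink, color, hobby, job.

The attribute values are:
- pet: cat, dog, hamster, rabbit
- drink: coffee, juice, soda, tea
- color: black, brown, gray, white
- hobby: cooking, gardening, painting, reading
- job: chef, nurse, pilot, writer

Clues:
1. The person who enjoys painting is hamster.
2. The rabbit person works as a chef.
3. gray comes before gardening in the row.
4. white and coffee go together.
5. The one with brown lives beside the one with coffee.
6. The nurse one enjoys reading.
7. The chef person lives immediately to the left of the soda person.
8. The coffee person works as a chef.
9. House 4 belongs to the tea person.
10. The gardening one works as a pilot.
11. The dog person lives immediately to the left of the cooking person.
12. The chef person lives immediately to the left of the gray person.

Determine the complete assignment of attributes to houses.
Solution:

House | Pet | Drink | Color | Hobby | Job
-----------------------------------------
  1   | dog | juice | brown | reading | nurse
  2   | rabbit | coffee | white | cooking | chef
  3   | hamster | soda | gray | painting | writer
  4   | cat | tea | black | gardening | pilot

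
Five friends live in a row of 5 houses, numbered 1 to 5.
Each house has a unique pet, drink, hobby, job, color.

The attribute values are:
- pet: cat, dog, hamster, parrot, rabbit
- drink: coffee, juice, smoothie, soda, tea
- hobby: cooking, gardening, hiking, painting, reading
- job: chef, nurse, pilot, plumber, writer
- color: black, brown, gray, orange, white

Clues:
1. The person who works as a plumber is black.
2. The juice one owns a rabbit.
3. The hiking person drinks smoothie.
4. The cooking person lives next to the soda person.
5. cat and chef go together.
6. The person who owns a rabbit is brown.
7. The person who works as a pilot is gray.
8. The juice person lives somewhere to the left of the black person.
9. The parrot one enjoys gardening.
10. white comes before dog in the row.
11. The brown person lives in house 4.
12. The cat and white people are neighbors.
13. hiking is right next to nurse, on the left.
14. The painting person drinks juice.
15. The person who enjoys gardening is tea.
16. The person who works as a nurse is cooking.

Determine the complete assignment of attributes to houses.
Solution:

House | Pet | Drink | Hobby | Job | Color
-----------------------------------------
  1   | cat | smoothie | hiking | chef | orange
  2   | hamster | coffee | cooking | nurse | white
  3   | dog | soda | reading | pilot | gray
  4   | rabbit | juice | painting | writer | brown
  5   | parrot | tea | gardening | plumber | black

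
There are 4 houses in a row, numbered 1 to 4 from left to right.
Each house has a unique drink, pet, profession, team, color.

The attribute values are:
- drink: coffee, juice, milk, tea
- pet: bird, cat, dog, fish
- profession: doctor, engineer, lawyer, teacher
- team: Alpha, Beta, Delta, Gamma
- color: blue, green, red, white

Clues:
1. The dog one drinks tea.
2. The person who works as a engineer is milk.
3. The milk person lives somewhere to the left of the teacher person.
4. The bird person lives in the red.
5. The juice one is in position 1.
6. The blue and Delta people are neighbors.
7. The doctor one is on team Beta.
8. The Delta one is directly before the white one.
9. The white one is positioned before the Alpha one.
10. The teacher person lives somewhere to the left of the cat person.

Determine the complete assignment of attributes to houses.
Solution:

House | Drink | Pet | Profession | Team | Color
-----------------------------------------------
  1   | juice | fish | doctor | Beta | blue
  2   | milk | bird | engineer | Delta | red
  3   | tea | dog | teacher | Gamma | white
  4   | coffee | cat | lawyer | Alpha | green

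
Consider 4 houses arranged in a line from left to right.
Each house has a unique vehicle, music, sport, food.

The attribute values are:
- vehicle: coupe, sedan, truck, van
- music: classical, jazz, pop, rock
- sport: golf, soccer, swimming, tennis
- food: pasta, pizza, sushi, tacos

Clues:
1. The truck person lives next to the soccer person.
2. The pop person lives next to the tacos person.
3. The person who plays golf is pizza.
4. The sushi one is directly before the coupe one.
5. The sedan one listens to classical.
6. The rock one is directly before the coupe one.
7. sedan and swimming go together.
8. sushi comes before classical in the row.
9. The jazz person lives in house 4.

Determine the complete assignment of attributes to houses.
Solution:

House | Vehicle | Music | Sport | Food
--------------------------------------
  1   | truck | rock | tennis | sushi
  2   | coupe | pop | soccer | pasta
  3   | sedan | classical | swimming | tacos
  4   | van | jazz | golf | pizza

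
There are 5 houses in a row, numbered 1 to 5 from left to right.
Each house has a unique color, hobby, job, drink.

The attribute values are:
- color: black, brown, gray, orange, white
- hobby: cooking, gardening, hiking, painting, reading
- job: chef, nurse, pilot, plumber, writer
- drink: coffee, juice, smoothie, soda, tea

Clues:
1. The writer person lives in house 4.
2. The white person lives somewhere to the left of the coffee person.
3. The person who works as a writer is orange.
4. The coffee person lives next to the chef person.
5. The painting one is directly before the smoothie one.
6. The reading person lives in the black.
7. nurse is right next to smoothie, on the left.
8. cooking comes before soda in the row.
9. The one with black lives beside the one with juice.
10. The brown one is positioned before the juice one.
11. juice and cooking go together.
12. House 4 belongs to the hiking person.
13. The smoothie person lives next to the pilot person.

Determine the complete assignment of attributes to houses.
Solution:

House | Color | Hobby | Job | Drink
-----------------------------------
  1   | brown | painting | nurse | tea
  2   | black | reading | plumber | smoothie
  3   | white | cooking | pilot | juice
  4   | orange | hiking | writer | coffee
  5   | gray | gardening | chef | soda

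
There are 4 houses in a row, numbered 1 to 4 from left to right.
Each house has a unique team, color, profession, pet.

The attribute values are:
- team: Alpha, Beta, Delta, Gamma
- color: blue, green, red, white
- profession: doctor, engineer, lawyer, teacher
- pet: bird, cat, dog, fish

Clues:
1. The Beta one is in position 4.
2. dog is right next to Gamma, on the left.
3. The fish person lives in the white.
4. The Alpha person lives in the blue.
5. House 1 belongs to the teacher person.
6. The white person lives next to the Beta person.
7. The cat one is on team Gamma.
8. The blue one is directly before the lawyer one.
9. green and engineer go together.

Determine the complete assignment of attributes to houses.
Solution:

House | Team | Color | Profession | Pet
---------------------------------------
  1   | Alpha | blue | teacher | dog
  2   | Gamma | red | lawyer | cat
  3   | Delta | white | doctor | fish
  4   | Beta | green | engineer | bird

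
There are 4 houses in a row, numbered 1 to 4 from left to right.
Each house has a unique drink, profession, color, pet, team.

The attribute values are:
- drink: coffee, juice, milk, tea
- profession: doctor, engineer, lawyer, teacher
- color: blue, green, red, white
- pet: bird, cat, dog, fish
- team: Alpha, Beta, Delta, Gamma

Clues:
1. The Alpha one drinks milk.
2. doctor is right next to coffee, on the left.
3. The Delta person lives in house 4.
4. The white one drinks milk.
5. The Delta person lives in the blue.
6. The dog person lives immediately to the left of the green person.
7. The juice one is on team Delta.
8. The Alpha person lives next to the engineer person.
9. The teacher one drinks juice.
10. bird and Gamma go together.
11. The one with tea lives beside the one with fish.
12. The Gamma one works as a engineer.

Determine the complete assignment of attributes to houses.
Solution:

House | Drink | Profession | Color | Pet | Team
-----------------------------------------------
  1   | milk | doctor | white | dog | Alpha
  2   | coffee | engineer | green | bird | Gamma
  3   | tea | lawyer | red | cat | Beta
  4   | juice | teacher | blue | fish | Delta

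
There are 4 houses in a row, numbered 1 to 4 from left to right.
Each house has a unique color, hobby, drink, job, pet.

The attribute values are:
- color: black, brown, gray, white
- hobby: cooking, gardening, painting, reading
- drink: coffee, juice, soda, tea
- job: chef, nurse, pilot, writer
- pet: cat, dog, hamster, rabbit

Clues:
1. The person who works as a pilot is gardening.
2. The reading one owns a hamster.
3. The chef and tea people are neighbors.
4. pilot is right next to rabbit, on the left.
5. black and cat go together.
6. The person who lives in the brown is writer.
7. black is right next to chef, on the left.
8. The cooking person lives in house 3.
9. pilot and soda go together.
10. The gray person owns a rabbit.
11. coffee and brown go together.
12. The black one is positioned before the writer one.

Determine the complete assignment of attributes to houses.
Solution:

House | Color | Hobby | Drink | Job | Pet
-----------------------------------------
  1   | black | gardening | soda | pilot | cat
  2   | gray | painting | juice | chef | rabbit
  3   | white | cooking | tea | nurse | dog
  4   | brown | reading | coffee | writer | hamster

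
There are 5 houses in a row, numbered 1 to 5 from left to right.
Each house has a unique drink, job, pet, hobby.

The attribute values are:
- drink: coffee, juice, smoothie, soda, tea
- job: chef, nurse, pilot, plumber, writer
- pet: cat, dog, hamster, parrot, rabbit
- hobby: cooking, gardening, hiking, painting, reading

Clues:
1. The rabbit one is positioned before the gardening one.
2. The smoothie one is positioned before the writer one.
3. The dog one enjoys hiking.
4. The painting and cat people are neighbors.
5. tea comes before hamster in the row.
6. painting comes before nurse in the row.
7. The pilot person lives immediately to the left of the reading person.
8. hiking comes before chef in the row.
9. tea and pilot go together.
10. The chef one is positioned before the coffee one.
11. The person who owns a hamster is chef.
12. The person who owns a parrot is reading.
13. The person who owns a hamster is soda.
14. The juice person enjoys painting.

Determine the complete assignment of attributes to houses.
Solution:

House | Drink | Job | Pet | Hobby
---------------------------------
  1   | tea | pilot | dog | hiking
  2   | smoothie | plumber | parrot | reading
  3   | soda | chef | hamster | cooking
  4   | juice | writer | rabbit | painting
  5   | coffee | nurse | cat | gardening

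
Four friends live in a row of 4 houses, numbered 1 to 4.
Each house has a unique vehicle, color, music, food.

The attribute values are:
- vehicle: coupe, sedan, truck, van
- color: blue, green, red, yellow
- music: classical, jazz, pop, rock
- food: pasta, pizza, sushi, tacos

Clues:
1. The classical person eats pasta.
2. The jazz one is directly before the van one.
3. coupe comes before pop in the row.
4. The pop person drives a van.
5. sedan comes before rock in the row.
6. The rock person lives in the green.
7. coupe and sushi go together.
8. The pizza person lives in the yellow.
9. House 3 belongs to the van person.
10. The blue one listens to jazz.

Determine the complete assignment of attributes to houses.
Solution:

House | Vehicle | Color | Music | Food
--------------------------------------
  1   | sedan | red | classical | pasta
  2   | coupe | blue | jazz | sushi
  3   | van | yellow | pop | pizza
  4   | truck | green | rock | tacos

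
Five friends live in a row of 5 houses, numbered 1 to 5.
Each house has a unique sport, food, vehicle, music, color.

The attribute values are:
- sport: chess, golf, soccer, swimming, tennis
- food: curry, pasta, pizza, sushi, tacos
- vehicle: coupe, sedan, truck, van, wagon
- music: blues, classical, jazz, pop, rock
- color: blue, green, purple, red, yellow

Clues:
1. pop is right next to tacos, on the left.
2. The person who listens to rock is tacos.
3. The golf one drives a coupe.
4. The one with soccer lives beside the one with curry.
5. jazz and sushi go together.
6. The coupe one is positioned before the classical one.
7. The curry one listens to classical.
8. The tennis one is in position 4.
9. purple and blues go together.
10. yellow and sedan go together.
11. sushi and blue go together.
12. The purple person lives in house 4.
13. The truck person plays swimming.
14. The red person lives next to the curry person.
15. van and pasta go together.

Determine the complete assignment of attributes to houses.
Solution:

House | Sport | Food | Vehicle | Music | Color
----------------------------------------------
  1   | golf | pizza | coupe | pop | green
  2   | soccer | tacos | wagon | rock | red
  3   | chess | curry | sedan | classical | yellow
  4   | tennis | pasta | van | blues | purple
  5   | swimming | sushi | truck | jazz | blue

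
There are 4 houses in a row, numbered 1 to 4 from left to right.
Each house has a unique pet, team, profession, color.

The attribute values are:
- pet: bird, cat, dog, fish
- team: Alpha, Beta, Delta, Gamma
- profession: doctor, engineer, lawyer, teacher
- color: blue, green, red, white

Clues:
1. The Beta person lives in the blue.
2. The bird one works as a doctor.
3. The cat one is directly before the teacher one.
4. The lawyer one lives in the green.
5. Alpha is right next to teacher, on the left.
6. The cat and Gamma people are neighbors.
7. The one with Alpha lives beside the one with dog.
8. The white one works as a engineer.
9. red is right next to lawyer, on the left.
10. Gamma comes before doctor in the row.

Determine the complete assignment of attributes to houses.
Solution:

House | Pet | Team | Profession | Color
---------------------------------------
  1   | cat | Alpha | engineer | white
  2   | dog | Gamma | teacher | red
  3   | fish | Delta | lawyer | green
  4   | bird | Beta | doctor | blue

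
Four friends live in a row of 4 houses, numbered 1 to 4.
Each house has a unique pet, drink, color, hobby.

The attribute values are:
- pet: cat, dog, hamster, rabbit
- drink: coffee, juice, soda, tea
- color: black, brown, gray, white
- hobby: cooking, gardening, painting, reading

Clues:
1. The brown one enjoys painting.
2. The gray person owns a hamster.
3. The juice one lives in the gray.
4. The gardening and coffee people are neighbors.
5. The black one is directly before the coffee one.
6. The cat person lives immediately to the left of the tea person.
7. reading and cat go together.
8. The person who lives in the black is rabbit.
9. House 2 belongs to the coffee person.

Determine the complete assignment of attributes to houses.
Solution:

House | Pet | Drink | Color | Hobby
-----------------------------------
  1   | rabbit | soda | black | gardening
  2   | cat | coffee | white | reading
  3   | dog | tea | brown | painting
  4   | hamster | juice | gray | cooking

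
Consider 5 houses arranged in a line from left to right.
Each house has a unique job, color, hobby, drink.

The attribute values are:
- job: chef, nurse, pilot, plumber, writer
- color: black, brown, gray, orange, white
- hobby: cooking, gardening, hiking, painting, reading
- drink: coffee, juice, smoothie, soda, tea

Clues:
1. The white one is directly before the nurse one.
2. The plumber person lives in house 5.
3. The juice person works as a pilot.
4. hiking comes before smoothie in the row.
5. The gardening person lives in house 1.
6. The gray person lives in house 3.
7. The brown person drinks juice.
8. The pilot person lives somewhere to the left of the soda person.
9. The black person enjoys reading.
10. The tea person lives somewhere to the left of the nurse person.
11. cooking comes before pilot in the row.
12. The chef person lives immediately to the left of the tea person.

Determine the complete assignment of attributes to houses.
Solution:

House | Job | Color | Hobby | Drink
-----------------------------------
  1   | chef | orange | gardening | coffee
  2   | writer | white | hiking | tea
  3   | nurse | gray | cooking | smoothie
  4   | pilot | brown | painting | juice
  5   | plumber | black | reading | soda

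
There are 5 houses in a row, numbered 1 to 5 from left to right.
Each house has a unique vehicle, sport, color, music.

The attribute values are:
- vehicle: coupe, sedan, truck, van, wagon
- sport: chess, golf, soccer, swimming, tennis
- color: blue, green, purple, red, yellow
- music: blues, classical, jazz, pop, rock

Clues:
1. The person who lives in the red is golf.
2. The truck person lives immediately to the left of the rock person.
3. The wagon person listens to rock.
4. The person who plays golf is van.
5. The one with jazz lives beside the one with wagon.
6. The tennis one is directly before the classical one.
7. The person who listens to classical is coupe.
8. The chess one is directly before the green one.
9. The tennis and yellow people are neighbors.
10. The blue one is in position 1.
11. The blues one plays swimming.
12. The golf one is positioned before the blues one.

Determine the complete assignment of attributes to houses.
Solution:

House | Vehicle | Sport | Color | Music
---------------------------------------
  1   | truck | chess | blue | jazz
  2   | wagon | tennis | green | rock
  3   | coupe | soccer | yellow | classical
  4   | van | golf | red | pop
  5   | sedan | swimming | purple | blues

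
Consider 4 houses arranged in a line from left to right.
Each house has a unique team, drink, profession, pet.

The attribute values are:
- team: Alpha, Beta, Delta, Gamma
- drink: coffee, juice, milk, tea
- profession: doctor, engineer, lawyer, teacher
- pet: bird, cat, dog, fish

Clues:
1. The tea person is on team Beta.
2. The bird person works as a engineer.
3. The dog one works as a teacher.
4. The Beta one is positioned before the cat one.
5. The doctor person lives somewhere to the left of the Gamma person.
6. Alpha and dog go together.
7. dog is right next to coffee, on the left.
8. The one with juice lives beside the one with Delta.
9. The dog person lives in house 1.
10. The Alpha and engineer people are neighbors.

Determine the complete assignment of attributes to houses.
Solution:

House | Team | Drink | Profession | Pet
---------------------------------------
  1   | Alpha | juice | teacher | dog
  2   | Delta | coffee | engineer | bird
  3   | Beta | tea | doctor | fish
  4   | Gamma | milk | lawyer | cat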